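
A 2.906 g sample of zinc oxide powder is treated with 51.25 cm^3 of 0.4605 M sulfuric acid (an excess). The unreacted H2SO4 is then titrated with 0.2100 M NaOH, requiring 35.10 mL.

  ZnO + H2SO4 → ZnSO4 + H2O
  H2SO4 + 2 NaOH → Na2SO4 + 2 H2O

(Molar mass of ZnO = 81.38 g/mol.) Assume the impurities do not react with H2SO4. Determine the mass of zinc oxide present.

1.621 g

n(H2SO4) added = 0.05125 × 0.4605 = 0.02360 mol
n(NaOH) used in back-titration = 0.03510 × 0.2100 = 7.371 × 10^-3 mol
From the 1:2 ratio, n(H2SO4) left over = 1/2 × 7.371 × 10^-3 = 3.686 × 10^-3 mol
n(H2SO4) consumed by analyte = 0.02360 − 3.686 × 10^-3 = 0.01992 mol
n(ZnO) = 0.01992 mol (1:1 ratio)
mass of ZnO = 0.01992 × 81.38 = 1.621 g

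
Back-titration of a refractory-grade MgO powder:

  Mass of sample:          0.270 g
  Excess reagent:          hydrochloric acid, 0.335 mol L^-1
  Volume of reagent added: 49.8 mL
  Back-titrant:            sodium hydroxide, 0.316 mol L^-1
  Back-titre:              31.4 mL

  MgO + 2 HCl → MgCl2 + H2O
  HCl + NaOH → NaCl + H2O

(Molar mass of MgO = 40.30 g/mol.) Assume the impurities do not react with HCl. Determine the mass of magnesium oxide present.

n(HCl) added = 0.0498 × 0.335 = 0.0167 mol
n(NaOH) used in back-titration = 0.0314 × 0.316 = 9.92 × 10^-3 mol
n(HCl) left over = 9.92 × 10^-3 mol (1:1 ratio)
n(HCl) consumed by analyte = 0.0167 − 9.92 × 10^-3 = 6.76 × 10^-3 mol
From the 1:2 ratio, n(MgO) = 1/2 × 6.76 × 10^-3 = 3.38 × 10^-3 mol
mass of MgO = 3.38 × 10^-3 × 40.30 = 0.136 g

0.136 g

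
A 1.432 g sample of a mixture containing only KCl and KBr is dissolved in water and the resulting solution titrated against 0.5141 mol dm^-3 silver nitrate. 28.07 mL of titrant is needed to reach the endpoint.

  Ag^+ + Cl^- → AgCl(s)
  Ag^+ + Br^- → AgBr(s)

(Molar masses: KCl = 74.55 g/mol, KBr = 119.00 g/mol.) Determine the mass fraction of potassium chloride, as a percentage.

33.41 %

n(AgNO3) = 0.02807 × 0.5141 = 0.01443 mol
Let x = n(KCl), y = n(KBr).
Titrant: 1x + 1y = 0.01443;  mass: 74.55x + 119.00y = 1.432
Solving, x = 6.418 × 10^-3 mol, y = 8.013 × 10^-3 mol
mass of KCl = 6.418 × 10^-3 × 74.55 = 0.4784 g
% KCl = 0.4784 / 1.432 × 100 = 33.41 %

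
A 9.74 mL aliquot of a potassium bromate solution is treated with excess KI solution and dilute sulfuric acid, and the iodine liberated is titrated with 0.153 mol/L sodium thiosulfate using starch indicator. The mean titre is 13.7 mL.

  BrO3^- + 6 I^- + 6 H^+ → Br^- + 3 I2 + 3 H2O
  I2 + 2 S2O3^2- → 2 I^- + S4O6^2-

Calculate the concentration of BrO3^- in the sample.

0.0359 mol/L

n(S2O3^2-) = 0.0137 × 0.153 = 2.10 × 10^-3 mol
n(I2) = n(S2O3^2-)/2 = 1.05 × 10^-3 mol
From the 1:3 ratio, n(BrO3^-) in the aliquot = 1/3 × 1.05 × 10^-3 = 3.49 × 10^-4 mol
[BrO3^-] = 3.49 × 10^-4 / 0.00974 = 0.0359 mol/L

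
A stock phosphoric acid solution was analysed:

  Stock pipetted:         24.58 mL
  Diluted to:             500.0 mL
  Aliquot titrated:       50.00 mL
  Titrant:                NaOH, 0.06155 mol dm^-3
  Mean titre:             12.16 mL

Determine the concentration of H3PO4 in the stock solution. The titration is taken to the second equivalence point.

0.1522 mol/L

H3PO4 + 2 NaOH → Na2HPO4 + 2 H2O
n(NaOH) = 0.01216 × 0.06155 = 7.484 × 10^-4 mol
From the 1:2 ratio, n(H3PO4) in the aliquot = 1/2 × 7.484 × 10^-4 = 3.742 × 10^-4 mol
[H3PO4]_dilute = 3.742 × 10^-4 / 0.05000 = 0.007484 mol/L
Dilution factor = 500.0 / 24.58 = 20.34
[H3PO4]_stock = 0.007484 × 20.34 = 0.1522 mol/L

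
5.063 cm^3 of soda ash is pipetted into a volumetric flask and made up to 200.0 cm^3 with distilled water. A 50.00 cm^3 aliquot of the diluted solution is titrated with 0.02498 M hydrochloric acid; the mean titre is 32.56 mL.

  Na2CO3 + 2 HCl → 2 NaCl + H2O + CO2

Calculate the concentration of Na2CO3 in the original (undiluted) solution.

n(HCl) = 0.03256 × 0.02498 = 8.133 × 10^-4 mol
From the 1:2 ratio, n(Na2CO3) in the aliquot = 1/2 × 8.133 × 10^-4 = 4.067 × 10^-4 mol
[Na2CO3]_dilute = 4.067 × 10^-4 / 0.05000 = 0.008133 mol/L
Dilution factor = 200.0 / 5.063 = 39.50
[Na2CO3]_stock = 0.008133 × 39.50 = 0.3213 mol/L

0.3213 M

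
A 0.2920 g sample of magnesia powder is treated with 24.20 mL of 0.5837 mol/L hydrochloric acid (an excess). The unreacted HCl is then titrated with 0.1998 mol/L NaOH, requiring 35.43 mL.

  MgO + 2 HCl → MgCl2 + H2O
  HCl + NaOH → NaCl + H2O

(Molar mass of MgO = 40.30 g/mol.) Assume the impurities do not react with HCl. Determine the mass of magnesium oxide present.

0.1420 g

n(HCl) added = 0.02420 × 0.5837 = 0.01413 mol
n(NaOH) used in back-titration = 0.03543 × 0.1998 = 7.079 × 10^-3 mol
n(HCl) left over = 7.079 × 10^-3 mol (1:1 ratio)
n(HCl) consumed by analyte = 0.01413 − 7.079 × 10^-3 = 7.047 × 10^-3 mol
From the 1:2 ratio, n(MgO) = 1/2 × 7.047 × 10^-3 = 3.523 × 10^-3 mol
mass of MgO = 3.523 × 10^-3 × 40.30 = 0.1420 g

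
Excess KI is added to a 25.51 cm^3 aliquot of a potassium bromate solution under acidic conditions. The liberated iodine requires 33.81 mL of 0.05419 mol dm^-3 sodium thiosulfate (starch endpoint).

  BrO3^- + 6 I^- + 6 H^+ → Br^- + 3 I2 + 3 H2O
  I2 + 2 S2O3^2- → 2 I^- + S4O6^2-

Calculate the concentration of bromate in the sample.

0.01197 mol/L

n(S2O3^2-) = 0.03381 × 0.05419 = 1.832 × 10^-3 mol
n(I2) = n(S2O3^2-)/2 = 9.161 × 10^-4 mol
From the 1:3 ratio, n(BrO3^-) in the aliquot = 1/3 × 9.161 × 10^-4 = 3.054 × 10^-4 mol
[BrO3^-] = 3.054 × 10^-4 / 0.02551 = 0.01197 mol/L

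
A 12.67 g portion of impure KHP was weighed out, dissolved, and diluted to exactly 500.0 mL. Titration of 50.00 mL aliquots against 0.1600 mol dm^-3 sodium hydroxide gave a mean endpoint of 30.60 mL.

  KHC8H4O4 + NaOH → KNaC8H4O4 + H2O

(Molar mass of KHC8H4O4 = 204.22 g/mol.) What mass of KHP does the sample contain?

9.999 g

n(NaOH) per titration = 0.03060 × 0.1600 = 4.896 × 10^-3 mol
n(KHC8H4O4) in each aliquot = 4.896 × 10^-3 mol (1:1 ratio)
n(KHC8H4O4) in the whole flask = 4.896 × 10^-3 × 500.0/50.00 = 0.04896 mol
mass of KHC8H4O4 = 0.04896 × 204.22 = 9.999 g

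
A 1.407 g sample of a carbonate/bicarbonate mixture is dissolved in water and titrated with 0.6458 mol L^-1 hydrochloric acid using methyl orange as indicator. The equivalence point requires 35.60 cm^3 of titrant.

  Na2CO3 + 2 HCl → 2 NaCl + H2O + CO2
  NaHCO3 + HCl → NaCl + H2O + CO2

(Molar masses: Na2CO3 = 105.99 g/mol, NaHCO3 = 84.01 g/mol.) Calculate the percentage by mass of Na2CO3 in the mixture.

63.69 %

n(HCl) = 0.03560 × 0.6458 = 0.02299 mol
Let x = n(Na2CO3), y = n(NaHCO3).
Titrant: 2x + 1y = 0.02299;  mass: 105.99x + 84.01y = 1.407
Solving, x = 8.454 × 10^-3 mol, y = 6.082 × 10^-3 mol
mass of Na2CO3 = 8.454 × 10^-3 × 105.99 = 0.8961 g
% Na2CO3 = 0.8961 / 1.407 × 100 = 63.69 %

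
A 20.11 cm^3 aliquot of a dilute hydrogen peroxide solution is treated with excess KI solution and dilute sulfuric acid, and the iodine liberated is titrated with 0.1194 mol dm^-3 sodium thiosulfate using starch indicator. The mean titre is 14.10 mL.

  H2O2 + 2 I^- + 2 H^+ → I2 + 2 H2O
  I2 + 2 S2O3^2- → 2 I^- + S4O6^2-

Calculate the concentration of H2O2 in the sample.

0.04186 mol/L

n(S2O3^2-) = 0.01410 × 0.1194 = 1.684 × 10^-3 mol
n(I2) = n(S2O3^2-)/2 = 8.418 × 10^-4 mol
n(H2O2) in the aliquot = 8.418 × 10^-4 mol (1:1 ratio)
[H2O2] = 8.418 × 10^-4 / 0.02011 = 0.04186 mol/L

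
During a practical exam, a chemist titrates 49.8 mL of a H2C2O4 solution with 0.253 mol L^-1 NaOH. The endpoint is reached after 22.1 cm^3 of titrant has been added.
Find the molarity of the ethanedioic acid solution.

H2C2O4 + 2 NaOH → Na2C2O4 + 2 H2O
n(NaOH) = 0.0221 L × 0.253 mol/L = 5.59 × 10^-3 mol
From the 1:2 mole ratio, n(H2C2O4) = 1/2 × 5.59 × 10^-3 = 2.80 × 10^-3 mol
[H2C2O4] = 2.80 × 10^-3 mol / 0.0498 L = 0.0561 mol/L

0.0561 mol/L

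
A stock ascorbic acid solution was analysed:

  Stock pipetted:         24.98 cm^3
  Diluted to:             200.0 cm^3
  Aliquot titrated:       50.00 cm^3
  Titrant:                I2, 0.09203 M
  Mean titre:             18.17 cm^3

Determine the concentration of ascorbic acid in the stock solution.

C6H8O6 + I2 → C6H6O6 + 2 HI
n(I2) = 0.01817 × 0.09203 = 1.672 × 10^-3 mol
n(C6H8O6) in the aliquot = 1.672 × 10^-3 mol (1:1 ratio)
[C6H8O6]_dilute = 1.672 × 10^-3 / 0.05000 = 0.03344 mol/L
Dilution factor = 200.0 / 24.98 = 8.006
[C6H8O6]_stock = 0.03344 × 8.006 = 0.2678 mol/L

0.2678 M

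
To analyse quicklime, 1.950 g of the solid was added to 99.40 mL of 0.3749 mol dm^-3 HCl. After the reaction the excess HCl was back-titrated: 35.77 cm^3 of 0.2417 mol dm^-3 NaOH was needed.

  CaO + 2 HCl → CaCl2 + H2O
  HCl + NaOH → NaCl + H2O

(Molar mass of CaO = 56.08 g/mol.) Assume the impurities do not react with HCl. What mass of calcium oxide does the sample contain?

n(HCl) added = 0.09940 × 0.3749 = 0.03727 mol
n(NaOH) used in back-titration = 0.03577 × 0.2417 = 8.646 × 10^-3 mol
n(HCl) left over = 8.646 × 10^-3 mol (1:1 ratio)
n(HCl) consumed by analyte = 0.03727 − 8.646 × 10^-3 = 0.02862 mol
From the 1:2 ratio, n(CaO) = 1/2 × 0.02862 = 0.01431 mol
mass of CaO = 0.01431 × 56.08 = 0.8025 g

0.8025 g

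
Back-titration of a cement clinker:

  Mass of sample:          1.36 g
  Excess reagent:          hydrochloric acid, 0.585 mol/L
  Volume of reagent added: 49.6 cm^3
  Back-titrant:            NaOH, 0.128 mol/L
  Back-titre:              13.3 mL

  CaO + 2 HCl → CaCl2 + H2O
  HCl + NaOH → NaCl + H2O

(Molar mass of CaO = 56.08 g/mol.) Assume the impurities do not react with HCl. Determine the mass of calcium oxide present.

n(HCl) added = 0.0496 × 0.585 = 0.0290 mol
n(NaOH) used in back-titration = 0.0133 × 0.128 = 1.70 × 10^-3 mol
n(HCl) left over = 1.70 × 10^-3 mol (1:1 ratio)
n(HCl) consumed by analyte = 0.0290 − 1.70 × 10^-3 = 0.0273 mol
From the 1:2 ratio, n(CaO) = 1/2 × 0.0273 = 0.0137 mol
mass of CaO = 0.0137 × 56.08 = 0.766 g

0.766 g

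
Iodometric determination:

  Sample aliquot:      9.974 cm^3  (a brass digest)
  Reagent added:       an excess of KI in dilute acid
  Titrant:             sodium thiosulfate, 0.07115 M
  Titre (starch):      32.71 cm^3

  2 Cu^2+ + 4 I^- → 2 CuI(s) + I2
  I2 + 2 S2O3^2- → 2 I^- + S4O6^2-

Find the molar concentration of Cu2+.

n(S2O3^2-) = 0.03271 × 0.07115 = 2.327 × 10^-3 mol
n(I2) = n(S2O3^2-)/2 = 1.164 × 10^-3 mol
From the 2:1 ratio, n(Cu2+) in the aliquot = 2/1 × 1.164 × 10^-3 = 2.327 × 10^-3 mol
[Cu2+] = 2.327 × 10^-3 / 0.009974 = 0.2333 mol/L

0.2333 M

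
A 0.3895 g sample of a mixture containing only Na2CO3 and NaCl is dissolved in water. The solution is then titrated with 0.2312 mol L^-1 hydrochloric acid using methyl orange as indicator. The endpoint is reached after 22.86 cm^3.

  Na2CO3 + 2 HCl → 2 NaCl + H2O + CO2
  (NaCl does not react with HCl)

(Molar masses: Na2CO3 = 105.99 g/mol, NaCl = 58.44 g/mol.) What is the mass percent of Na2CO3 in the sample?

71.91 %

n(HCl) = 0.02286 × 0.2312 = 5.285 × 10^-3 mol
Let x = n(Na2CO3), y = n(NaCl).
Titrant: 2x = 5.285 × 10^-3;  mass: 105.99x + 58.44y = 0.3895
Solving, x = 2.643 × 10^-3 mol, y = 1.872 × 10^-3 mol
mass of Na2CO3 = 2.643 × 10^-3 × 105.99 = 0.2801 g
% Na2CO3 = 0.2801 / 0.3895 × 100 = 71.91 %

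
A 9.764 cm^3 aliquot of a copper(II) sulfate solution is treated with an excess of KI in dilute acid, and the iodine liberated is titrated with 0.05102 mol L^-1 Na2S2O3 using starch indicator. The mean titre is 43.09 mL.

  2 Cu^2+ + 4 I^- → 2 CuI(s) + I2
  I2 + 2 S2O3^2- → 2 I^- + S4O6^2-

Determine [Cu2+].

n(S2O3^2-) = 0.04309 × 0.05102 = 2.198 × 10^-3 mol
n(I2) = n(S2O3^2-)/2 = 1.099 × 10^-3 mol
From the 2:1 ratio, n(Cu2+) in the aliquot = 2/1 × 1.099 × 10^-3 = 2.198 × 10^-3 mol
[Cu2+] = 2.198 × 10^-3 / 0.009764 = 0.2252 mol/L

0.2252 mol/L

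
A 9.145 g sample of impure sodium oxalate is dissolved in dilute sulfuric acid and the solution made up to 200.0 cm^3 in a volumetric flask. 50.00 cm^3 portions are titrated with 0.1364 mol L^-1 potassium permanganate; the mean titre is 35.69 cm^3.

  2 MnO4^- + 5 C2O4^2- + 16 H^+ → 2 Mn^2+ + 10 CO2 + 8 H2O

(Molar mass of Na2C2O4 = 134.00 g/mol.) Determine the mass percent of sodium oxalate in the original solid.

n(KMnO4) per titration = 0.03569 × 0.1364 = 4.868 × 10^-3 mol
From the 5:2 ratio, n(Na2C2O4) in each aliquot = 5/2 × 4.868 × 10^-3 = 0.01217 mol
n(Na2C2O4) in the whole flask = 0.01217 × 200.0/50.00 = 0.04868 mol
mass of Na2C2O4 = 0.04868 × 134.00 = 6.523 g
% Na2C2O4 = 6.523 / 9.145 × 100 = 71.33 %

71.33 %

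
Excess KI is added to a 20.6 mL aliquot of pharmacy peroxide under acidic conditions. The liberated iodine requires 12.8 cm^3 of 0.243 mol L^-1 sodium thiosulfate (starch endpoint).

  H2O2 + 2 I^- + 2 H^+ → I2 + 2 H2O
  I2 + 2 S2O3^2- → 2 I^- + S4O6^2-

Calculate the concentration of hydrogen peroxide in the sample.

n(S2O3^2-) = 0.0128 × 0.243 = 3.11 × 10^-3 mol
n(I2) = n(S2O3^2-)/2 = 1.56 × 10^-3 mol
n(H2O2) in the aliquot = 1.56 × 10^-3 mol (1:1 ratio)
[H2O2] = 1.56 × 10^-3 / 0.0206 = 0.0755 mol/L

0.0755 mol/L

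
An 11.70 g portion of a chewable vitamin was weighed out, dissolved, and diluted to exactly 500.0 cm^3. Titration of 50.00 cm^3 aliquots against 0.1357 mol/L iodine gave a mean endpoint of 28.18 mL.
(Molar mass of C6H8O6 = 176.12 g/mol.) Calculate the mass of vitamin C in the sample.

C6H8O6 + I2 → C6H6O6 + 2 HI
n(I2) per titration = 0.02818 × 0.1357 = 3.824 × 10^-3 mol
n(C6H8O6) in each aliquot = 3.824 × 10^-3 mol (1:1 ratio)
n(C6H8O6) in the whole flask = 3.824 × 10^-3 × 500.0/50.00 = 0.03824 mol
mass of C6H8O6 = 0.03824 × 176.12 = 6.735 g

6.735 g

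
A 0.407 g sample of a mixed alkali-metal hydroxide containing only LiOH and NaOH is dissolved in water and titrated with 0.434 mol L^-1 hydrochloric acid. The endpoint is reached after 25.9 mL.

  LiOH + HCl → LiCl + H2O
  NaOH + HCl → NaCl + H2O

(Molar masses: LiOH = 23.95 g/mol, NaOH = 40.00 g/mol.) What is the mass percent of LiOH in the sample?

15.6 %

n(HCl) = 0.0259 × 0.434 = 0.0112 mol
Let x = n(LiOH), y = n(NaOH).
Titrant: 1x + 1y = 0.0112;  mass: 23.95x + 40.00y = 0.407
Solving, x = 2.66 × 10^-3 mol, y = 8.58 × 10^-3 mol
mass of LiOH = 2.66 × 10^-3 × 23.95 = 0.0636 g
% LiOH = 0.0636 / 0.407 × 100 = 15.6 %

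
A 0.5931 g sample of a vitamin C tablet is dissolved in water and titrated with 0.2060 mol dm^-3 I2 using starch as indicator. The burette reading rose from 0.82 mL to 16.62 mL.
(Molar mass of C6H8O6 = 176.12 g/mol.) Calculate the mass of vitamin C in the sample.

C6H8O6 + I2 → C6H6O6 + 2 HI
n(I2) = 0.01580 L × 0.2060 mol/L = 3.255 × 10^-3 mol
n(C6H8O6) = 3.255 × 10^-3 mol (1:1 ratio)
mass of C6H8O6 = 3.255 × 10^-3 × 176.12 g/mol = 0.5732 g

0.5732 g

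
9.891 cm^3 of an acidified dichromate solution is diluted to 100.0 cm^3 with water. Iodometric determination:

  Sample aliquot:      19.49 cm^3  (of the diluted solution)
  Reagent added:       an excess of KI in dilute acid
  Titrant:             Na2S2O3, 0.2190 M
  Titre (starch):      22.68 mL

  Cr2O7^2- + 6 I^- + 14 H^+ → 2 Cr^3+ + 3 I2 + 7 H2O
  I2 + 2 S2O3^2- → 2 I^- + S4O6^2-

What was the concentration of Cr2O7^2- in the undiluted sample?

0.4294 M

n(S2O3^2-) = 0.02268 × 0.2190 = 4.967 × 10^-3 mol
n(I2) = n(S2O3^2-)/2 = 2.483 × 10^-3 mol
From the 1:3 ratio, n(Cr2O7^2-) in the aliquot = 1/3 × 2.483 × 10^-3 = 8.278 × 10^-4 mol
[Cr2O7^2-]_dilute = 8.278 × 10^-4 / 0.01949 = 0.04247 mol/L
[Cr2O7^2-]_original = 0.04247 × 100.0/9.891 = 0.4294 mol/L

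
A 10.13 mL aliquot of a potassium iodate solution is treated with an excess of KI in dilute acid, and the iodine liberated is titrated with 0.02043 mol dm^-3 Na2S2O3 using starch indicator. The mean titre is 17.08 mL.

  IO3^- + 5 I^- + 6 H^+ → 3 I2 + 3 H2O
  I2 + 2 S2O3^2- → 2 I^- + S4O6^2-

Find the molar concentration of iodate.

0.005741 mol/L

n(S2O3^2-) = 0.01708 × 0.02043 = 3.489 × 10^-4 mol
n(I2) = n(S2O3^2-)/2 = 1.745 × 10^-4 mol
From the 1:3 ratio, n(IO3^-) in the aliquot = 1/3 × 1.745 × 10^-4 = 5.816 × 10^-5 mol
[IO3^-] = 5.816 × 10^-5 / 0.01013 = 0.005741 mol/L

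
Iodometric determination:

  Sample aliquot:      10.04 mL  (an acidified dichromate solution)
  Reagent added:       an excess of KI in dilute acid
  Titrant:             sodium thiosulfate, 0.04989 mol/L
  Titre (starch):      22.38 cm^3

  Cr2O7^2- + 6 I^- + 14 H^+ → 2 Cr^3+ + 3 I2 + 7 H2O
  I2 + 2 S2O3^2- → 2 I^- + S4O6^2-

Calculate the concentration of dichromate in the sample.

n(S2O3^2-) = 0.02238 × 0.04989 = 1.117 × 10^-3 mol
n(I2) = n(S2O3^2-)/2 = 5.583 × 10^-4 mol
From the 1:3 ratio, n(Cr2O7^2-) in the aliquot = 1/3 × 5.583 × 10^-4 = 1.861 × 10^-4 mol
[Cr2O7^2-] = 1.861 × 10^-4 / 0.01004 = 0.01853 mol/L

0.01853 mol/L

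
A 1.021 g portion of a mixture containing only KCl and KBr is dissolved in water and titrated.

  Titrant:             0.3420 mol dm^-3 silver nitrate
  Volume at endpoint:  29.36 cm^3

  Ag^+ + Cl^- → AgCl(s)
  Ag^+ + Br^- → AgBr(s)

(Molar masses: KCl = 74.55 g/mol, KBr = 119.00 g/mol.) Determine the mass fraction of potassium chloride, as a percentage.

n(AgNO3) = 0.02936 × 0.3420 = 0.01004 mol
Let x = n(KCl), y = n(KBr).
Titrant: 1x + 1y = 0.01004;  mass: 74.55x + 119.00y = 1.021
Solving, x = 3.912 × 10^-3 mol, y = 6.129 × 10^-3 mol
mass of KCl = 3.912 × 10^-3 × 74.55 = 0.2916 g
% KCl = 0.2916 / 1.021 × 100 = 28.56 %

28.56 %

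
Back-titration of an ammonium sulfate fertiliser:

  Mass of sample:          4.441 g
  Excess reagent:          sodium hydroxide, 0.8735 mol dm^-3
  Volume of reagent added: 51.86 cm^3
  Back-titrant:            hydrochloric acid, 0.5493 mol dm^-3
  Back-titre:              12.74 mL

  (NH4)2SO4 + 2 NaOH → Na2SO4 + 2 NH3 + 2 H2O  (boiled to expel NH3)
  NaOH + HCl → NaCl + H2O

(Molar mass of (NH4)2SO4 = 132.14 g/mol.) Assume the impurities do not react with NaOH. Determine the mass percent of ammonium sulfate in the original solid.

n(NaOH) added = 0.05186 × 0.8735 = 0.04530 mol
n(HCl) used in back-titration = 0.01274 × 0.5493 = 6.998 × 10^-3 mol
n(NaOH) left over = 6.998 × 10^-3 mol (1:1 ratio)
n(NaOH) consumed by analyte = 0.04530 − 6.998 × 10^-3 = 0.03830 mol
From the 1:2 ratio, n((NH4)2SO4) = 1/2 × 0.03830 = 0.01915 mol
mass of (NH4)2SO4 = 0.01915 × 132.14 = 2.531 g
% (NH4)2SO4 = 2.531 / 4.441 × 100 = 56.98 %

56.98 %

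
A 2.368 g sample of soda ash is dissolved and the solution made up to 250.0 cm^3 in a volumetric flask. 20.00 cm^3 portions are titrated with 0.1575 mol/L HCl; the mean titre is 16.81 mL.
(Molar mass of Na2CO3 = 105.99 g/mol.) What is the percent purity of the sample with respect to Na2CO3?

74.06 %

Na2CO3 + 2 HCl → 2 NaCl + H2O + CO2
n(HCl) per titration = 0.01681 × 0.1575 = 2.648 × 10^-3 mol
From the 1:2 ratio, n(Na2CO3) in each aliquot = 1/2 × 2.648 × 10^-3 = 1.324 × 10^-3 mol
n(Na2CO3) in the whole flask = 1.324 × 10^-3 × 250.0/20.00 = 0.01655 mol
mass of Na2CO3 = 0.01655 × 105.99 = 1.754 g
% Na2CO3 = 1.754 / 2.368 × 100 = 74.06 %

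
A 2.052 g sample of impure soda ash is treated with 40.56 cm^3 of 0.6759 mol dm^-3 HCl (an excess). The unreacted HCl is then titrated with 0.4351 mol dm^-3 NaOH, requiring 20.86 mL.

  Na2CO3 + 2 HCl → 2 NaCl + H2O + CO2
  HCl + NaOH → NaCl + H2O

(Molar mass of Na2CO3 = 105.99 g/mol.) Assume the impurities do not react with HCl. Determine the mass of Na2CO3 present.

n(HCl) added = 0.04056 × 0.6759 = 0.02741 mol
n(NaOH) used in back-titration = 0.02086 × 0.4351 = 9.076 × 10^-3 mol
n(HCl) left over = 9.076 × 10^-3 mol (1:1 ratio)
n(HCl) consumed by analyte = 0.02741 − 9.076 × 10^-3 = 0.01834 mol
From the 1:2 ratio, n(Na2CO3) = 1/2 × 0.01834 = 9.169 × 10^-3 mol
mass of Na2CO3 = 9.169 × 10^-3 × 105.99 = 0.9718 g

0.9718 g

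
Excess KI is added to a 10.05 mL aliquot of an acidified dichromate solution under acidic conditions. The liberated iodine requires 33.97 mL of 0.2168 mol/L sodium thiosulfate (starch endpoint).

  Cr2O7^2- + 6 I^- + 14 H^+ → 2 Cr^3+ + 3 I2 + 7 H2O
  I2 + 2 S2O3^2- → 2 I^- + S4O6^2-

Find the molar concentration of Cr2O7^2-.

0.1221 mol/L

n(S2O3^2-) = 0.03397 × 0.2168 = 7.365 × 10^-3 mol
n(I2) = n(S2O3^2-)/2 = 3.682 × 10^-3 mol
From the 1:3 ratio, n(Cr2O7^2-) in the aliquot = 1/3 × 3.682 × 10^-3 = 1.227 × 10^-3 mol
[Cr2O7^2-] = 1.227 × 10^-3 / 0.01005 = 0.1221 mol/L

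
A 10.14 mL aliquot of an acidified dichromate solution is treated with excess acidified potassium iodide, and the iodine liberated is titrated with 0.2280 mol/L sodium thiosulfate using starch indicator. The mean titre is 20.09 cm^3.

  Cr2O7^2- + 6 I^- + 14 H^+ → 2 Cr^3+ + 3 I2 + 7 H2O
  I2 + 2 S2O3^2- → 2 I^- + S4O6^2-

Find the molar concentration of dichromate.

n(S2O3^2-) = 0.02009 × 0.2280 = 4.581 × 10^-3 mol
n(I2) = n(S2O3^2-)/2 = 2.290 × 10^-3 mol
From the 1:3 ratio, n(Cr2O7^2-) in the aliquot = 1/3 × 2.290 × 10^-3 = 7.634 × 10^-4 mol
[Cr2O7^2-] = 7.634 × 10^-4 / 0.01014 = 0.07529 mol/L

0.07529 mol/L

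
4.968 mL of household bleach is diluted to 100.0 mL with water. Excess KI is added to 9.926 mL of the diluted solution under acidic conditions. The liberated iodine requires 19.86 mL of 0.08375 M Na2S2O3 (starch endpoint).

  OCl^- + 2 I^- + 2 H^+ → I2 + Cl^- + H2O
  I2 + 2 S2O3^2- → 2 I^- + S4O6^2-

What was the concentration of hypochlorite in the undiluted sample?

1.686 M

n(S2O3^2-) = 0.01986 × 0.08375 = 1.663 × 10^-3 mol
n(I2) = n(S2O3^2-)/2 = 8.316 × 10^-4 mol
n(OCl^-) in the aliquot = 8.316 × 10^-4 mol (1:1 ratio)
[OCl^-]_dilute = 8.316 × 10^-4 / 0.009926 = 0.08378 mol/L
[OCl^-]_original = 0.08378 × 100.0/4.968 = 1.686 mol/L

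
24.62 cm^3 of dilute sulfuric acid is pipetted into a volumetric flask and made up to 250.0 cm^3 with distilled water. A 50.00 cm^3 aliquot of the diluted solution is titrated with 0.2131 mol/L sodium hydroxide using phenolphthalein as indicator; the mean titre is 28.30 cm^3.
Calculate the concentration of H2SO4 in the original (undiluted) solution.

0.6124 mol/L

H2SO4 + 2 NaOH → Na2SO4 + 2 H2O
n(NaOH) = 0.02830 × 0.2131 = 6.031 × 10^-3 mol
From the 1:2 ratio, n(H2SO4) in the aliquot = 1/2 × 6.031 × 10^-3 = 3.015 × 10^-3 mol
[H2SO4]_dilute = 3.015 × 10^-3 / 0.05000 = 0.06031 mol/L
Dilution factor = 250.0 / 24.62 = 10.15
[H2SO4]_stock = 0.06031 × 10.15 = 0.6124 mol/L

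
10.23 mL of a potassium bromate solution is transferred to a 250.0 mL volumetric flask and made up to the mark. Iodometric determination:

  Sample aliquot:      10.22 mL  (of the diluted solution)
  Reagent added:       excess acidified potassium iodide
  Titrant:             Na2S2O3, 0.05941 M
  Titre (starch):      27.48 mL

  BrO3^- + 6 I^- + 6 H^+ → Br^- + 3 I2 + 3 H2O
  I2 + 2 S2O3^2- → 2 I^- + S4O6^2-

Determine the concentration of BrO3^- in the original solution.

0.6506 M

n(S2O3^2-) = 0.02748 × 0.05941 = 1.633 × 10^-3 mol
n(I2) = n(S2O3^2-)/2 = 8.163 × 10^-4 mol
From the 1:3 ratio, n(BrO3^-) in the aliquot = 1/3 × 8.163 × 10^-4 = 2.721 × 10^-4 mol
[BrO3^-]_dilute = 2.721 × 10^-4 / 0.01022 = 0.02662 mol/L
[BrO3^-]_original = 0.02662 × 250.0/10.23 = 0.6506 mol/L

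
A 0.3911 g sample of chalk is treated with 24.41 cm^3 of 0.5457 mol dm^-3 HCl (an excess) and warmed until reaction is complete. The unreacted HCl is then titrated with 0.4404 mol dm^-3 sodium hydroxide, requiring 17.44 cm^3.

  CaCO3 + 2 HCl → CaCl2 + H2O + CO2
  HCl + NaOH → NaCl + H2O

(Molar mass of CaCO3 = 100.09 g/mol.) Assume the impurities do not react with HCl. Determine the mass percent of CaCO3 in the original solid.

n(HCl) added = 0.02441 × 0.5457 = 0.01332 mol
n(NaOH) used in back-titration = 0.01744 × 0.4404 = 7.681 × 10^-3 mol
n(HCl) left over = 7.681 × 10^-3 mol (1:1 ratio)
n(HCl) consumed by analyte = 0.01332 − 7.681 × 10^-3 = 5.640 × 10^-3 mol
From the 1:2 ratio, n(CaCO3) = 1/2 × 5.640 × 10^-3 = 2.820 × 10^-3 mol
mass of CaCO3 = 2.820 × 10^-3 × 100.09 = 0.2823 g
% CaCO3 = 0.2823 / 0.3911 × 100 = 72.17 %

72.17 %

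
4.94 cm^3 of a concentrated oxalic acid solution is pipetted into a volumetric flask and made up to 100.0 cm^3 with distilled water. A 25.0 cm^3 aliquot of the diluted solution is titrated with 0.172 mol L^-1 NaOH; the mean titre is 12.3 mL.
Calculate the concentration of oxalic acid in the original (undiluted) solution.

0.857 mol/L

H2C2O4 + 2 NaOH → Na2C2O4 + 2 H2O
n(NaOH) = 0.0123 × 0.172 = 2.12 × 10^-3 mol
From the 1:2 ratio, n(H2C2O4) in the aliquot = 1/2 × 2.12 × 10^-3 = 1.06 × 10^-3 mol
[H2C2O4]_dilute = 1.06 × 10^-3 / 0.0250 = 0.0423 mol/L
Dilution factor = 100.0 / 4.94 = 20.24
[H2C2O4]_stock = 0.0423 × 20.24 = 0.857 mol/L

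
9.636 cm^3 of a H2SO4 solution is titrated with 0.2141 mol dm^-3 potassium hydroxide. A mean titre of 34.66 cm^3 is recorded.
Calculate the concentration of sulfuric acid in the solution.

0.3851 mol/L

H2SO4 + 2 KOH → K2SO4 + 2 H2O
n(KOH) = 0.03466 L × 0.2141 mol/L = 7.421 × 10^-3 mol
From the 1:2 mole ratio, n(H2SO4) = 1/2 × 7.421 × 10^-3 = 3.710 × 10^-3 mol
[H2SO4] = 3.710 × 10^-3 mol / 0.009636 L = 0.3851 mol/L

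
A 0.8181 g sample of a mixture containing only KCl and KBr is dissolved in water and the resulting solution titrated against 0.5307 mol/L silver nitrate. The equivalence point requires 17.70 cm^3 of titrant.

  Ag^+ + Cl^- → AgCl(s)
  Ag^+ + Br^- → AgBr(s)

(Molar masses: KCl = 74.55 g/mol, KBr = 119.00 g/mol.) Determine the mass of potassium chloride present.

0.5027 g

n(AgNO3) = 0.01770 × 0.5307 = 9.393 × 10^-3 mol
Let x = n(KCl), y = n(KBr).
Titrant: 1x + 1y = 9.393 × 10^-3;  mass: 74.55x + 119.00y = 0.8181
Solving, x = 6.743 × 10^-3 mol, y = 2.651 × 10^-3 mol
mass of KCl = 6.743 × 10^-3 × 74.55 = 0.5027 g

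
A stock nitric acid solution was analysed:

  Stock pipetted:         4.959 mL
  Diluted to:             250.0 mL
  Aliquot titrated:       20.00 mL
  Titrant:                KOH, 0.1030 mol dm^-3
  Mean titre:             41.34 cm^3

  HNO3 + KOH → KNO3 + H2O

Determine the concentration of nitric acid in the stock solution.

n(KOH) = 0.04134 × 0.1030 = 4.258 × 10^-3 mol
n(HNO3) in the aliquot = 4.258 × 10^-3 mol (1:1 ratio)
[HNO3]_dilute = 4.258 × 10^-3 / 0.02000 = 0.2129 mol/L
Dilution factor = 250.0 / 4.959 = 50.41
[HNO3]_stock = 0.2129 × 50.41 = 10.73 mol/L

10.73 mol/L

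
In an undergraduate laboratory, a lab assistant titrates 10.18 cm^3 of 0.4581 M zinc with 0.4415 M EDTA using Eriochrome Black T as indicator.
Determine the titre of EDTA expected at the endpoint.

Zn^2+ + EDTA^4- → [Zn(EDTA)]^2-
n(Zn2+) = 0.01018 L × 0.4581 mol/L = 4.663 × 10^-3 mol
n(EDTA) = 4.663 × 10^-3 mol (1:1 stoichiometry)
V(EDTA) = 4.663 × 10^-3 mol / 0.4415 mol/L = 0.01056 L = 10.56 mL

10.56 mL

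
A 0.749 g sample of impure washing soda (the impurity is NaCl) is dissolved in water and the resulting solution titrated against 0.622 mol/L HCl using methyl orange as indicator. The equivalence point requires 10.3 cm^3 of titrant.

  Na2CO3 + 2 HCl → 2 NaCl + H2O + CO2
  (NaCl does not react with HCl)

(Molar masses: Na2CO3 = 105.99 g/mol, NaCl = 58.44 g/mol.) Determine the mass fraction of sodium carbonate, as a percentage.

n(HCl) = 0.0103 × 0.622 = 6.41 × 10^-3 mol
Let x = n(Na2CO3), y = n(NaCl).
Titrant: 2x = 6.41 × 10^-3;  mass: 105.99x + 58.44y = 0.749
Solving, x = 3.20 × 10^-3 mol, y = 7.01 × 10^-3 mol
mass of Na2CO3 = 3.20 × 10^-3 × 105.99 = 0.340 g
% Na2CO3 = 0.340 / 0.749 × 100 = 45.3 %

45.3 %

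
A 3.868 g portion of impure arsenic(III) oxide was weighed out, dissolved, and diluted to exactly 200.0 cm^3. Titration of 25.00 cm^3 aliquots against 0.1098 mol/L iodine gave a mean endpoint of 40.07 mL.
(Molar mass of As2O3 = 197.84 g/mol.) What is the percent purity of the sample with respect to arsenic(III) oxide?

90.01 %

As2O3 + 2 I2 + 2 H2O → As2O5 + 4 HI
n(I2) per titration = 0.04007 × 0.1098 = 4.400 × 10^-3 mol
From the 1:2 ratio, n(As2O3) in each aliquot = 1/2 × 4.400 × 10^-3 = 2.200 × 10^-3 mol
n(As2O3) in the whole flask = 2.200 × 10^-3 × 200.0/25.00 = 0.01760 mol
mass of As2O3 = 0.01760 × 197.84 = 3.482 g
% As2O3 = 3.482 / 3.868 × 100 = 90.01 %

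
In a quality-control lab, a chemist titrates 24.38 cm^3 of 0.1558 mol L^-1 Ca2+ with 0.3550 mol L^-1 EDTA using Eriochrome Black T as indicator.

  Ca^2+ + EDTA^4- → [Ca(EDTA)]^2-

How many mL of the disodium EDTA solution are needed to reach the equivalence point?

10.70 mL

n(Ca2+) = 0.02438 L × 0.1558 mol/L = 3.798 × 10^-3 mol
n(EDTA) = 3.798 × 10^-3 mol (1:1 stoichiometry)
V(EDTA) = 3.798 × 10^-3 mol / 0.3550 mol/L = 0.01070 L = 10.70 mL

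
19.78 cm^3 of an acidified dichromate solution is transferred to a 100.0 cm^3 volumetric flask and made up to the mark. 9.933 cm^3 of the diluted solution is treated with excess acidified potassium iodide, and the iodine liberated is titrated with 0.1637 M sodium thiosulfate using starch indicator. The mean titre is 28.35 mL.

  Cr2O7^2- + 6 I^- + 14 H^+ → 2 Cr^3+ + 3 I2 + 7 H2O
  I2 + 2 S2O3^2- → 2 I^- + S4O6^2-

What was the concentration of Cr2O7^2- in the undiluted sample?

n(S2O3^2-) = 0.02835 × 0.1637 = 4.641 × 10^-3 mol
n(I2) = n(S2O3^2-)/2 = 2.320 × 10^-3 mol
From the 1:3 ratio, n(Cr2O7^2-) in the aliquot = 1/3 × 2.320 × 10^-3 = 7.735 × 10^-4 mol
[Cr2O7^2-]_dilute = 7.735 × 10^-4 / 0.009933 = 0.07787 mol/L
[Cr2O7^2-]_original = 0.07787 × 100.0/19.78 = 0.3937 mol/L

0.3937 M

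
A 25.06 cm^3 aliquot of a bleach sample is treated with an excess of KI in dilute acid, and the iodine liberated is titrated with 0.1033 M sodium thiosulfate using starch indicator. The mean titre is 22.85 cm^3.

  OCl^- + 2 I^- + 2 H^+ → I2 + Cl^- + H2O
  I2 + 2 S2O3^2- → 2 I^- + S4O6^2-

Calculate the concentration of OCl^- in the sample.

0.04710 M

n(S2O3^2-) = 0.02285 × 0.1033 = 2.360 × 10^-3 mol
n(I2) = n(S2O3^2-)/2 = 1.180 × 10^-3 mol
n(OCl^-) in the aliquot = 1.180 × 10^-3 mol (1:1 ratio)
[OCl^-] = 1.180 × 10^-3 / 0.02506 = 0.04710 mol/L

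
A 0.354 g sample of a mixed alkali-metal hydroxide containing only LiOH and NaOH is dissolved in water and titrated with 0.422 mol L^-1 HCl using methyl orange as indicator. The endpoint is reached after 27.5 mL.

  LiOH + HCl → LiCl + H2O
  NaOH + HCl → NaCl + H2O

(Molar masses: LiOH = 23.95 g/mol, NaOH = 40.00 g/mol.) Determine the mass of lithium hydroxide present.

n(HCl) = 0.0275 × 0.422 = 0.0116 mol
Let x = n(LiOH), y = n(NaOH).
Titrant: 1x + 1y = 0.0116;  mass: 23.95x + 40.00y = 0.354
Solving, x = 6.87 × 10^-3 mol, y = 4.74 × 10^-3 mol
mass of LiOH = 6.87 × 10^-3 × 23.95 = 0.164 g

0.164 g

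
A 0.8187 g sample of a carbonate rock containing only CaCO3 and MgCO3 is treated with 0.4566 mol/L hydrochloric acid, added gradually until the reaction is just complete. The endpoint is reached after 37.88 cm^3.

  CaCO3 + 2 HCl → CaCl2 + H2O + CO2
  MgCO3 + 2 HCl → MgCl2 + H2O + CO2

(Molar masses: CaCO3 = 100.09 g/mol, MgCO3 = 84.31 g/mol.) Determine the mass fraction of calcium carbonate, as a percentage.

69.41 %

n(HCl) = 0.03788 × 0.4566 = 0.01730 mol
Let x = n(CaCO3), y = n(MgCO3).
Titrant: 2x + 2y = 0.01730;  mass: 100.09x + 84.31y = 0.8187
Solving, x = 5.677 × 10^-3 mol, y = 2.971 × 10^-3 mol
mass of CaCO3 = 5.677 × 10^-3 × 100.09 = 0.5682 g
% CaCO3 = 0.5682 / 0.8187 × 100 = 69.41 %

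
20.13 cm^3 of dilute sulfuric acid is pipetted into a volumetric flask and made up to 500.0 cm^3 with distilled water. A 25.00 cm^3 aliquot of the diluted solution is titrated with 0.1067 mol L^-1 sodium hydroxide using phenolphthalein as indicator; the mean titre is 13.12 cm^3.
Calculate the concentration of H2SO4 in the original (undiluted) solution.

H2SO4 + 2 NaOH → Na2SO4 + 2 H2O
n(NaOH) = 0.01312 × 0.1067 = 1.400 × 10^-3 mol
From the 1:2 ratio, n(H2SO4) in the aliquot = 1/2 × 1.400 × 10^-3 = 7.000 × 10^-4 mol
[H2SO4]_dilute = 7.000 × 10^-4 / 0.02500 = 0.02800 mol/L
Dilution factor = 500.0 / 20.13 = 24.84
[H2SO4]_stock = 0.02800 × 24.84 = 0.6954 mol/L

0.6954 mol/L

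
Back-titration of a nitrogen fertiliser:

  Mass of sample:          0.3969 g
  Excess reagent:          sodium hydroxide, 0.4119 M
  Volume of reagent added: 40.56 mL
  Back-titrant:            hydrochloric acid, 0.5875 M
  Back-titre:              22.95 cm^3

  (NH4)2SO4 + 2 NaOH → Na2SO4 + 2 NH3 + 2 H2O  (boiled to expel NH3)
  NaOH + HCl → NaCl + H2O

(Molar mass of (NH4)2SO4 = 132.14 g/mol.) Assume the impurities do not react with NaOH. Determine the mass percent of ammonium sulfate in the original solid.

n(NaOH) added = 0.04056 × 0.4119 = 0.01671 mol
n(HCl) used in back-titration = 0.02295 × 0.5875 = 0.01348 mol
n(NaOH) left over = 0.01348 mol (1:1 ratio)
n(NaOH) consumed by analyte = 0.01671 − 0.01348 = 3.224 × 10^-3 mol
From the 1:2 ratio, n((NH4)2SO4) = 1/2 × 3.224 × 10^-3 = 1.612 × 10^-3 mol
mass of (NH4)2SO4 = 1.612 × 10^-3 × 132.14 = 0.2130 g
% (NH4)2SO4 = 0.2130 / 0.3969 × 100 = 53.66 %

53.66 %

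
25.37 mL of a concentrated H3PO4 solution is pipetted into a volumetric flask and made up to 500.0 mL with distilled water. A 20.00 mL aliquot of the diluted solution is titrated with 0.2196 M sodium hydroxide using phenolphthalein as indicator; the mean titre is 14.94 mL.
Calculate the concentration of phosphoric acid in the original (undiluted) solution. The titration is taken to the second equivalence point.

H3PO4 + 2 NaOH → Na2HPO4 + 2 H2O
n(NaOH) = 0.01494 × 0.2196 = 3.281 × 10^-3 mol
From the 1:2 ratio, n(H3PO4) in the aliquot = 1/2 × 3.281 × 10^-3 = 1.640 × 10^-3 mol
[H3PO4]_dilute = 1.640 × 10^-3 / 0.02000 = 0.08202 mol/L
Dilution factor = 500.0 / 25.37 = 19.71
[H3PO4]_stock = 0.08202 × 19.71 = 1.616 mol/L

1.616 M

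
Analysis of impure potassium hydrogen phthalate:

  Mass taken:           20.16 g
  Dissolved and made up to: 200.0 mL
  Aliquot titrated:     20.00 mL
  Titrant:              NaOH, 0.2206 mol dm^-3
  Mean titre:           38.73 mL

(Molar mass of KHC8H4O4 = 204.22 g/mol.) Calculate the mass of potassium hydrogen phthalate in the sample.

KHC8H4O4 + NaOH → KNaC8H4O4 + H2O
n(NaOH) per titration = 0.03873 × 0.2206 = 8.544 × 10^-3 mol
n(KHC8H4O4) in each aliquot = 8.544 × 10^-3 mol (1:1 ratio)
n(KHC8H4O4) in the whole flask = 8.544 × 10^-3 × 200.0/20.00 = 0.08544 mol
mass of KHC8H4O4 = 0.08544 × 204.22 = 17.45 g

17.45 g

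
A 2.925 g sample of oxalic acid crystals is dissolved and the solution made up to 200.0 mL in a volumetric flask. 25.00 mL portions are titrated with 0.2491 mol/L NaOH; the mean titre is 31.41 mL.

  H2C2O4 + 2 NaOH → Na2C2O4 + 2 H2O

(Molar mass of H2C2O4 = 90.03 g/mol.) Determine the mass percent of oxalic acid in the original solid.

n(NaOH) per titration = 0.03141 × 0.2491 = 7.824 × 10^-3 mol
From the 1:2 ratio, n(H2C2O4) in each aliquot = 1/2 × 7.824 × 10^-3 = 3.912 × 10^-3 mol
n(H2C2O4) in the whole flask = 3.912 × 10^-3 × 200.0/25.00 = 0.03130 mol
mass of H2C2O4 = 0.03130 × 90.03 = 2.818 g
% H2C2O4 = 2.818 / 2.925 × 100 = 96.33 %

96.33 %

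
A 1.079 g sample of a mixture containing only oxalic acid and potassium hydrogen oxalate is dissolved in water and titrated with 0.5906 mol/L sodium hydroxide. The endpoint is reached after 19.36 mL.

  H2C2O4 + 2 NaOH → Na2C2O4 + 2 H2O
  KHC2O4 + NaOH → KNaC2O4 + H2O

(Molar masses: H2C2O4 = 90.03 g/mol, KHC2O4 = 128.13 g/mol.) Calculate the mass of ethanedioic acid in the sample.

n(NaOH) = 0.01936 × 0.5906 = 0.01143 mol
Let x = n(H2C2O4), y = n(KHC2O4).
Titrant: 2x + 1y = 0.01143;  mass: 90.03x + 128.13y = 1.079
Solving, x = 2.322 × 10^-3 mol, y = 6.789 × 10^-3 mol
mass of H2C2O4 = 2.322 × 10^-3 × 90.03 = 0.2091 g

0.2091 g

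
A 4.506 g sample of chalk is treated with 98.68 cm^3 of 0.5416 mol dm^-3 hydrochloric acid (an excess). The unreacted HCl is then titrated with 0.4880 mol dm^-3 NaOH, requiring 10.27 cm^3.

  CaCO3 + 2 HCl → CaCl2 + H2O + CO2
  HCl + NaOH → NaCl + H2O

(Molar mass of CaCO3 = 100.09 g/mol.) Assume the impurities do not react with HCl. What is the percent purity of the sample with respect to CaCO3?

53.79 %

n(HCl) added = 0.09868 × 0.5416 = 0.05345 mol
n(NaOH) used in back-titration = 0.01027 × 0.4880 = 5.012 × 10^-3 mol
n(HCl) left over = 5.012 × 10^-3 mol (1:1 ratio)
n(HCl) consumed by analyte = 0.05345 − 5.012 × 10^-3 = 0.04843 mol
From the 1:2 ratio, n(CaCO3) = 1/2 × 0.04843 = 0.02422 mol
mass of CaCO3 = 0.02422 × 100.09 = 2.424 g
% CaCO3 = 2.424 / 4.506 × 100 = 53.79 %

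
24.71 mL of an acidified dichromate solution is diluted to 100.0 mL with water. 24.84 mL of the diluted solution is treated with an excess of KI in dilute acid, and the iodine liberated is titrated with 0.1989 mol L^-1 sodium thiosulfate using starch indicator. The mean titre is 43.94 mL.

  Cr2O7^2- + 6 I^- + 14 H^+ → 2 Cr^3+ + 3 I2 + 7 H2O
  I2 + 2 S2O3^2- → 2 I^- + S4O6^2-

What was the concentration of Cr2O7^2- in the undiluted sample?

n(S2O3^2-) = 0.04394 × 0.1989 = 8.740 × 10^-3 mol
n(I2) = n(S2O3^2-)/2 = 4.370 × 10^-3 mol
From the 1:3 ratio, n(Cr2O7^2-) in the aliquot = 1/3 × 4.370 × 10^-3 = 1.457 × 10^-3 mol
[Cr2O7^2-]_dilute = 1.457 × 10^-3 / 0.02484 = 0.05864 mol/L
[Cr2O7^2-]_original = 0.05864 × 100.0/24.71 = 0.2373 mol/L

0.2373 mol/L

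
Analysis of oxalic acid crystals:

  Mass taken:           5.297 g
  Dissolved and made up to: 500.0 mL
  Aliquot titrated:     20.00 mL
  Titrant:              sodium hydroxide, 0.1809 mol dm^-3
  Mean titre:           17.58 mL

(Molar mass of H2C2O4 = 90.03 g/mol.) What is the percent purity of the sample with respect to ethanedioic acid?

H2C2O4 + 2 NaOH → Na2C2O4 + 2 H2O
n(NaOH) per titration = 0.01758 × 0.1809 = 3.180 × 10^-3 mol
From the 1:2 ratio, n(H2C2O4) in each aliquot = 1/2 × 3.180 × 10^-3 = 1.590 × 10^-3 mol
n(H2C2O4) in the whole flask = 1.590 × 10^-3 × 500.0/20.00 = 0.03975 mol
mass of H2C2O4 = 0.03975 × 90.03 = 3.579 g
% H2C2O4 = 3.579 / 5.297 × 100 = 67.57 %

67.57 %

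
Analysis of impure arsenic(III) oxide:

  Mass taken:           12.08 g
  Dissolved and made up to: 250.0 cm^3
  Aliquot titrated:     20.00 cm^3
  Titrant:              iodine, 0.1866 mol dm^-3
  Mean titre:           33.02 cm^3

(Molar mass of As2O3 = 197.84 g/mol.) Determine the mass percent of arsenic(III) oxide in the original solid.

As2O3 + 2 I2 + 2 H2O → As2O5 + 4 HI
n(I2) per titration = 0.03302 × 0.1866 = 6.162 × 10^-3 mol
From the 1:2 ratio, n(As2O3) in each aliquot = 1/2 × 6.162 × 10^-3 = 3.081 × 10^-3 mol
n(As2O3) in the whole flask = 3.081 × 10^-3 × 250.0/20.00 = 0.03851 mol
mass of As2O3 = 0.03851 × 197.84 = 7.619 g
% As2O3 = 7.619 / 12.08 × 100 = 63.07 %

63.07 %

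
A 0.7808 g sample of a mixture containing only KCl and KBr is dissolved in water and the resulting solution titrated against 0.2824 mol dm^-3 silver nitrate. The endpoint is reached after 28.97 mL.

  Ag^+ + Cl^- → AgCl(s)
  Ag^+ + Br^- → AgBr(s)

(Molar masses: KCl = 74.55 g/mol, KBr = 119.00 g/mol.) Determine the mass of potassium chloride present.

n(AgNO3) = 0.02897 × 0.2824 = 8.181 × 10^-3 mol
Let x = n(KCl), y = n(KBr).
Titrant: 1x + 1y = 8.181 × 10^-3;  mass: 74.55x + 119.00y = 0.7808
Solving, x = 4.336 × 10^-3 mol, y = 3.845 × 10^-3 mol
mass of KCl = 4.336 × 10^-3 × 74.55 = 0.3233 g

0.3233 g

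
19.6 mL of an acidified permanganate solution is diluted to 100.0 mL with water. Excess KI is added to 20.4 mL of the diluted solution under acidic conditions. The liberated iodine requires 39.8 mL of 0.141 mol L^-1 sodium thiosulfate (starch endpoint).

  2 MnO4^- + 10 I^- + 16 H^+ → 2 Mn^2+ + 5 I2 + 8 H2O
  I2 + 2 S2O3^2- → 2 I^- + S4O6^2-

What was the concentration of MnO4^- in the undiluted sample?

0.281 mol/L

n(S2O3^2-) = 0.0398 × 0.141 = 5.61 × 10^-3 mol
n(I2) = n(S2O3^2-)/2 = 2.81 × 10^-3 mol
From the 2:5 ratio, n(MnO4^-) in the aliquot = 2/5 × 2.81 × 10^-3 = 1.12 × 10^-3 mol
[MnO4^-]_dilute = 1.12 × 10^-3 / 0.0204 = 0.0550 mol/L
[MnO4^-]_original = 0.0550 × 100.0/19.6 = 0.281 mol/L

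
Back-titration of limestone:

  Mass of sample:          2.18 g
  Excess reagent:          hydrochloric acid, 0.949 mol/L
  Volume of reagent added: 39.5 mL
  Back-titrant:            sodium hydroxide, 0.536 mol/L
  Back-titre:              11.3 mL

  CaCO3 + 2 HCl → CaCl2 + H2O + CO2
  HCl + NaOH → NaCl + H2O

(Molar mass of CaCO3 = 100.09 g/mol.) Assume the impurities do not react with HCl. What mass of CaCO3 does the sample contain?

1.57 g

n(HCl) added = 0.0395 × 0.949 = 0.0375 mol
n(NaOH) used in back-titration = 0.0113 × 0.536 = 6.06 × 10^-3 mol
n(HCl) left over = 6.06 × 10^-3 mol (1:1 ratio)
n(HCl) consumed by analyte = 0.0375 − 6.06 × 10^-3 = 0.0314 mol
From the 1:2 ratio, n(CaCO3) = 1/2 × 0.0314 = 0.0157 mol
mass of CaCO3 = 0.0157 × 100.09 = 1.57 g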